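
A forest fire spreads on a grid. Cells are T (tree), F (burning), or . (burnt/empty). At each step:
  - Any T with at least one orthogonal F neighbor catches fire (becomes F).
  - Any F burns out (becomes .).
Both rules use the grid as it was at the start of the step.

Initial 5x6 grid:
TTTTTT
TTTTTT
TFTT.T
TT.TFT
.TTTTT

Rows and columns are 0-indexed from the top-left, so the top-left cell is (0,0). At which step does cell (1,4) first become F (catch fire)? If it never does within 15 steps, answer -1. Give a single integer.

Step 1: cell (1,4)='T' (+7 fires, +2 burnt)
Step 2: cell (1,4)='T' (+9 fires, +7 burnt)
Step 3: cell (1,4)='T' (+5 fires, +9 burnt)
Step 4: cell (1,4)='F' (+3 fires, +5 burnt)
  -> target ignites at step 4
Step 5: cell (1,4)='.' (+1 fires, +3 burnt)
Step 6: cell (1,4)='.' (+0 fires, +1 burnt)
  fire out at step 6

4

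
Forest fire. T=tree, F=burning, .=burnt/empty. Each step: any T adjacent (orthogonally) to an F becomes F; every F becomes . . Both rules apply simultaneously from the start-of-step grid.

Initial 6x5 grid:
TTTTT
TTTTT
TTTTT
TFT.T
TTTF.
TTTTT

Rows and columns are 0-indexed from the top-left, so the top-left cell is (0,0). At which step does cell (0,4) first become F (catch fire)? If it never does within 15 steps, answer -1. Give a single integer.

Step 1: cell (0,4)='T' (+6 fires, +2 burnt)
Step 2: cell (0,4)='T' (+7 fires, +6 burnt)
Step 3: cell (0,4)='T' (+5 fires, +7 burnt)
Step 4: cell (0,4)='T' (+4 fires, +5 burnt)
Step 5: cell (0,4)='T' (+3 fires, +4 burnt)
Step 6: cell (0,4)='F' (+1 fires, +3 burnt)
  -> target ignites at step 6
Step 7: cell (0,4)='.' (+0 fires, +1 burnt)
  fire out at step 7

6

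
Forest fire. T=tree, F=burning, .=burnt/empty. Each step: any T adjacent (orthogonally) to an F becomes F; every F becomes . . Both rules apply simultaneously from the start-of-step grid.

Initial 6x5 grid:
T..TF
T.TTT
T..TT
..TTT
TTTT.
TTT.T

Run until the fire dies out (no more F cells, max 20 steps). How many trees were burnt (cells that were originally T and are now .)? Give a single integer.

Step 1: +2 fires, +1 burnt (F count now 2)
Step 2: +2 fires, +2 burnt (F count now 2)
Step 3: +3 fires, +2 burnt (F count now 3)
Step 4: +1 fires, +3 burnt (F count now 1)
Step 5: +2 fires, +1 burnt (F count now 2)
Step 6: +1 fires, +2 burnt (F count now 1)
Step 7: +2 fires, +1 burnt (F count now 2)
Step 8: +2 fires, +2 burnt (F count now 2)
Step 9: +1 fires, +2 burnt (F count now 1)
Step 10: +0 fires, +1 burnt (F count now 0)
Fire out after step 10
Initially T: 20, now '.': 26
Total burnt (originally-T cells now '.'): 16

Answer: 16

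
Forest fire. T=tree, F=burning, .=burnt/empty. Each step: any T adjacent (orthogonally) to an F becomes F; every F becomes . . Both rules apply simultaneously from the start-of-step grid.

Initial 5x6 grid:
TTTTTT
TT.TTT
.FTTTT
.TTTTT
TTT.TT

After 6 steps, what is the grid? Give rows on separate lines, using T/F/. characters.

Step 1: 3 trees catch fire, 1 burn out
  TTTTTT
  TF.TTT
  ..FTTT
  .FTTTT
  TTT.TT
Step 2: 5 trees catch fire, 3 burn out
  TFTTTT
  F..TTT
  ...FTT
  ..FTTT
  TFT.TT
Step 3: 7 trees catch fire, 5 burn out
  F.FTTT
  ...FTT
  ....FT
  ...FTT
  F.F.TT
Step 4: 4 trees catch fire, 7 burn out
  ...FTT
  ....FT
  .....F
  ....FT
  ....TT
Step 5: 4 trees catch fire, 4 burn out
  ....FT
  .....F
  ......
  .....F
  ....FT
Step 6: 2 trees catch fire, 4 burn out
  .....F
  ......
  ......
  ......
  .....F

.....F
......
......
......
.....F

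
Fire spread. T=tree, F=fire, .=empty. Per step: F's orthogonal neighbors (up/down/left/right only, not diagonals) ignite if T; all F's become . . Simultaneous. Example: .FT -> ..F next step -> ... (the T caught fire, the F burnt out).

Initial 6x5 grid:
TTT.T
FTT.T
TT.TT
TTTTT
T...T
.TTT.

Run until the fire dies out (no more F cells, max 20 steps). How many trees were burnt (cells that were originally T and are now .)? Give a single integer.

Step 1: +3 fires, +1 burnt (F count now 3)
Step 2: +4 fires, +3 burnt (F count now 4)
Step 3: +3 fires, +4 burnt (F count now 3)
Step 4: +1 fires, +3 burnt (F count now 1)
Step 5: +1 fires, +1 burnt (F count now 1)
Step 6: +2 fires, +1 burnt (F count now 2)
Step 7: +2 fires, +2 burnt (F count now 2)
Step 8: +1 fires, +2 burnt (F count now 1)
Step 9: +1 fires, +1 burnt (F count now 1)
Step 10: +0 fires, +1 burnt (F count now 0)
Fire out after step 10
Initially T: 21, now '.': 27
Total burnt (originally-T cells now '.'): 18

Answer: 18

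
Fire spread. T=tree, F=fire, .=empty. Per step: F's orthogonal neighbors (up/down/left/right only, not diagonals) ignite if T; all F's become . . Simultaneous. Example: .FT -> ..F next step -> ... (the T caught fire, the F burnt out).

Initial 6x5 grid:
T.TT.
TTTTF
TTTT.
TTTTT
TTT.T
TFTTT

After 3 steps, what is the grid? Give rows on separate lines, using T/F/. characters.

Step 1: 4 trees catch fire, 2 burn out
  T.TT.
  TTTF.
  TTTT.
  TTTTT
  TFT.T
  F.FTT
Step 2: 7 trees catch fire, 4 burn out
  T.TF.
  TTF..
  TTTF.
  TFTTT
  F.F.T
  ...FT
Step 3: 8 trees catch fire, 7 burn out
  T.F..
  TF...
  TFF..
  F.FFT
  ....T
  ....F

T.F..
TF...
TFF..
F.FFT
....T
....F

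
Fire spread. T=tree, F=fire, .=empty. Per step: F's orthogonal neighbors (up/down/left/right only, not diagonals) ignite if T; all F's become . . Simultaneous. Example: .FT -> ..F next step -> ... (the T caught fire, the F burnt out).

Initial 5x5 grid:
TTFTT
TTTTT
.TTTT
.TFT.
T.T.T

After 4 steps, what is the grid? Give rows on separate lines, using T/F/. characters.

Step 1: 7 trees catch fire, 2 burn out
  TF.FT
  TTFTT
  .TFTT
  .F.F.
  T.F.T
Step 2: 6 trees catch fire, 7 burn out
  F...F
  TF.FT
  .F.FT
  .....
  T...T
Step 3: 3 trees catch fire, 6 burn out
  .....
  F...F
  ....F
  .....
  T...T
Step 4: 0 trees catch fire, 3 burn out
  .....
  .....
  .....
  .....
  T...T

.....
.....
.....
.....
T...T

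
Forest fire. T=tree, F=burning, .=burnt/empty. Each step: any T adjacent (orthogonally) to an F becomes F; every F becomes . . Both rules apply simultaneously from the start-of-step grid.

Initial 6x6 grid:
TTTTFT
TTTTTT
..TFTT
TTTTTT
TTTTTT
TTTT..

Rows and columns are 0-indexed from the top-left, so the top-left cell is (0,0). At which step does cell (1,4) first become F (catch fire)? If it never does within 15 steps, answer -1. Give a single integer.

Step 1: cell (1,4)='F' (+7 fires, +2 burnt)
  -> target ignites at step 1
Step 2: cell (1,4)='.' (+7 fires, +7 burnt)
Step 3: cell (1,4)='.' (+7 fires, +7 burnt)
Step 4: cell (1,4)='.' (+6 fires, +7 burnt)
Step 5: cell (1,4)='.' (+2 fires, +6 burnt)
Step 6: cell (1,4)='.' (+1 fires, +2 burnt)
Step 7: cell (1,4)='.' (+0 fires, +1 burnt)
  fire out at step 7

1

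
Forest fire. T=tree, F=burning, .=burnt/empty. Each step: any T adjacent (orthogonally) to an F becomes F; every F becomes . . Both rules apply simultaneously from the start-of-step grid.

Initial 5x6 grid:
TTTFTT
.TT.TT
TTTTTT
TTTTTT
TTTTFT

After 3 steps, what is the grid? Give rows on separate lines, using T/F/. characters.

Step 1: 5 trees catch fire, 2 burn out
  TTF.FT
  .TT.TT
  TTTTTT
  TTTTFT
  TTTF.F
Step 2: 8 trees catch fire, 5 burn out
  TF...F
  .TF.FT
  TTTTFT
  TTTF.F
  TTF...
Step 3: 8 trees catch fire, 8 burn out
  F.....
  .F...F
  TTFF.F
  TTF...
  TF....

F.....
.F...F
TTFF.F
TTF...
TF....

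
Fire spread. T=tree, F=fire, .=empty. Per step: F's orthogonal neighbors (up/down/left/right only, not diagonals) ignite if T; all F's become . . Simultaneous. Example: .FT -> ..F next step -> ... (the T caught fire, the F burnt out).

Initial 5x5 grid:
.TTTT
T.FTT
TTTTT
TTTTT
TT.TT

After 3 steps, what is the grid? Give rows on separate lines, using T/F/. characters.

Step 1: 3 trees catch fire, 1 burn out
  .TFTT
  T..FT
  TTFTT
  TTTTT
  TT.TT
Step 2: 6 trees catch fire, 3 burn out
  .F.FT
  T...F
  TF.FT
  TTFTT
  TT.TT
Step 3: 5 trees catch fire, 6 burn out
  ....F
  T....
  F...F
  TF.FT
  TT.TT

....F
T....
F...F
TF.FT
TT.TT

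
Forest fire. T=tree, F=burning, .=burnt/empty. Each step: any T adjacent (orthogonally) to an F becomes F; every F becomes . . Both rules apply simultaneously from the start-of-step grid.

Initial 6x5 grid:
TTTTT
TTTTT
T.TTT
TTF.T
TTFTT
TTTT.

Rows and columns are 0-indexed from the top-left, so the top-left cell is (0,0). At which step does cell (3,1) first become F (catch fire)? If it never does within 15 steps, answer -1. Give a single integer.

Step 1: cell (3,1)='F' (+5 fires, +2 burnt)
  -> target ignites at step 1
Step 2: cell (3,1)='.' (+7 fires, +5 burnt)
Step 3: cell (3,1)='.' (+7 fires, +7 burnt)
Step 4: cell (3,1)='.' (+4 fires, +7 burnt)
Step 5: cell (3,1)='.' (+2 fires, +4 burnt)
Step 6: cell (3,1)='.' (+0 fires, +2 burnt)
  fire out at step 6

1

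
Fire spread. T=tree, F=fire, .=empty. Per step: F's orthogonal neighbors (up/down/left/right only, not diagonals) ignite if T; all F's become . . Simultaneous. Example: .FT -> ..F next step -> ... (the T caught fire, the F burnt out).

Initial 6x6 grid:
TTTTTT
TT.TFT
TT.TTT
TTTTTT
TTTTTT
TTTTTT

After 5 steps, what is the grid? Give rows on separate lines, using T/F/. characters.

Step 1: 4 trees catch fire, 1 burn out
  TTTTFT
  TT.F.F
  TT.TFT
  TTTTTT
  TTTTTT
  TTTTTT
Step 2: 5 trees catch fire, 4 burn out
  TTTF.F
  TT....
  TT.F.F
  TTTTFT
  TTTTTT
  TTTTTT
Step 3: 4 trees catch fire, 5 burn out
  TTF...
  TT....
  TT....
  TTTF.F
  TTTTFT
  TTTTTT
Step 4: 5 trees catch fire, 4 burn out
  TF....
  TT....
  TT....
  TTF...
  TTTF.F
  TTTTFT
Step 5: 6 trees catch fire, 5 burn out
  F.....
  TF....
  TT....
  TF....
  TTF...
  TTTF.F

F.....
TF....
TT....
TF....
TTF...
TTTF.F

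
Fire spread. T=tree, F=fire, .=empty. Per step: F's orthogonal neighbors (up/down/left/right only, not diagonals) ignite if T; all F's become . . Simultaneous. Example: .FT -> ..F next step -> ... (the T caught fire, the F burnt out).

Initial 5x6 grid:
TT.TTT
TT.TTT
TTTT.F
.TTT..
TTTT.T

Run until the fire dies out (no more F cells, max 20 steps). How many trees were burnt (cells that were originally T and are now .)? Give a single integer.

Answer: 21

Derivation:
Step 1: +1 fires, +1 burnt (F count now 1)
Step 2: +2 fires, +1 burnt (F count now 2)
Step 3: +2 fires, +2 burnt (F count now 2)
Step 4: +2 fires, +2 burnt (F count now 2)
Step 5: +2 fires, +2 burnt (F count now 2)
Step 6: +3 fires, +2 burnt (F count now 3)
Step 7: +4 fires, +3 burnt (F count now 4)
Step 8: +3 fires, +4 burnt (F count now 3)
Step 9: +2 fires, +3 burnt (F count now 2)
Step 10: +0 fires, +2 burnt (F count now 0)
Fire out after step 10
Initially T: 22, now '.': 29
Total burnt (originally-T cells now '.'): 21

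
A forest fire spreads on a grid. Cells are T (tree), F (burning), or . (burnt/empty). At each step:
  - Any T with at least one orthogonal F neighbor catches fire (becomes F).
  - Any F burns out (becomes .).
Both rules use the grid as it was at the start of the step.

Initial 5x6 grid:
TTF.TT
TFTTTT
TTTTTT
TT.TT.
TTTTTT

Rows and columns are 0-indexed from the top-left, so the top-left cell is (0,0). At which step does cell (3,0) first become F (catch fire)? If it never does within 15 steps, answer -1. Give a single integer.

Step 1: cell (3,0)='T' (+4 fires, +2 burnt)
Step 2: cell (3,0)='T' (+5 fires, +4 burnt)
Step 3: cell (3,0)='F' (+4 fires, +5 burnt)
  -> target ignites at step 3
Step 4: cell (3,0)='.' (+6 fires, +4 burnt)
Step 5: cell (3,0)='.' (+4 fires, +6 burnt)
Step 6: cell (3,0)='.' (+1 fires, +4 burnt)
Step 7: cell (3,0)='.' (+1 fires, +1 burnt)
Step 8: cell (3,0)='.' (+0 fires, +1 burnt)
  fire out at step 8

3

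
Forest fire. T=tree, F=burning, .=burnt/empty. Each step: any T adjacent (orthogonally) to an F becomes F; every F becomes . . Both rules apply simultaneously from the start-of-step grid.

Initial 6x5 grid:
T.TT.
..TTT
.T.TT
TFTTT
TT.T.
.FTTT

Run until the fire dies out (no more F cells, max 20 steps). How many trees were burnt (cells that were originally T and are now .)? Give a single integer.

Answer: 18

Derivation:
Step 1: +5 fires, +2 burnt (F count now 5)
Step 2: +3 fires, +5 burnt (F count now 3)
Step 3: +4 fires, +3 burnt (F count now 4)
Step 4: +2 fires, +4 burnt (F count now 2)
Step 5: +3 fires, +2 burnt (F count now 3)
Step 6: +1 fires, +3 burnt (F count now 1)
Step 7: +0 fires, +1 burnt (F count now 0)
Fire out after step 7
Initially T: 19, now '.': 29
Total burnt (originally-T cells now '.'): 18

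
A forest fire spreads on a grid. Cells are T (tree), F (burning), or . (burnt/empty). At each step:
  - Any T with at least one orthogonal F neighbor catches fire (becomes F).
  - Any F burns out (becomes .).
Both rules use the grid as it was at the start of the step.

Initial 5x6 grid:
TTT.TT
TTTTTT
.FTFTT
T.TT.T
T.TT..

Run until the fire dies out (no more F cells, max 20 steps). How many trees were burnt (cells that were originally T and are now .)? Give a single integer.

Step 1: +5 fires, +2 burnt (F count now 5)
Step 2: +7 fires, +5 burnt (F count now 7)
Step 3: +6 fires, +7 burnt (F count now 6)
Step 4: +1 fires, +6 burnt (F count now 1)
Step 5: +0 fires, +1 burnt (F count now 0)
Fire out after step 5
Initially T: 21, now '.': 28
Total burnt (originally-T cells now '.'): 19

Answer: 19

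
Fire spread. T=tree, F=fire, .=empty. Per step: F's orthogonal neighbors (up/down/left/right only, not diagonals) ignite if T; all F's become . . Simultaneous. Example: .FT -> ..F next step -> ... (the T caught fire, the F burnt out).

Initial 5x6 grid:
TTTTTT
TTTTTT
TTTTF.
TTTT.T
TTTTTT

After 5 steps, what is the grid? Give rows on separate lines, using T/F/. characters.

Step 1: 2 trees catch fire, 1 burn out
  TTTTTT
  TTTTFT
  TTTF..
  TTTT.T
  TTTTTT
Step 2: 5 trees catch fire, 2 burn out
  TTTTFT
  TTTF.F
  TTF...
  TTTF.T
  TTTTTT
Step 3: 6 trees catch fire, 5 burn out
  TTTF.F
  TTF...
  TF....
  TTF..T
  TTTFTT
Step 4: 6 trees catch fire, 6 burn out
  TTF...
  TF....
  F.....
  TF...T
  TTF.FT
Step 5: 5 trees catch fire, 6 burn out
  TF....
  F.....
  ......
  F....T
  TF...F

TF....
F.....
......
F....T
TF...F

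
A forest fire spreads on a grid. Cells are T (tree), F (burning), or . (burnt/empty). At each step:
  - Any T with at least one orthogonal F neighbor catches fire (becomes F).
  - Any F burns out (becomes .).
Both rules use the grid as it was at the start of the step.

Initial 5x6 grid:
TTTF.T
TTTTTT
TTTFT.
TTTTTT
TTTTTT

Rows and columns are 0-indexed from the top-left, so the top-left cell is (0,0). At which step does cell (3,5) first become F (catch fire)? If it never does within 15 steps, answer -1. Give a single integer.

Step 1: cell (3,5)='T' (+5 fires, +2 burnt)
Step 2: cell (3,5)='T' (+7 fires, +5 burnt)
Step 3: cell (3,5)='F' (+8 fires, +7 burnt)
  -> target ignites at step 3
Step 4: cell (3,5)='.' (+5 fires, +8 burnt)
Step 5: cell (3,5)='.' (+1 fires, +5 burnt)
Step 6: cell (3,5)='.' (+0 fires, +1 burnt)
  fire out at step 6

3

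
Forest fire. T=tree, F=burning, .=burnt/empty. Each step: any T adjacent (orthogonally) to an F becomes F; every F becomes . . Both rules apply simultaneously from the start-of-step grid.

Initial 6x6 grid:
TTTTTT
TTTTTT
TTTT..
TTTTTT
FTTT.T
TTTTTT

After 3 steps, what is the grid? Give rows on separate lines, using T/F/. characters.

Step 1: 3 trees catch fire, 1 burn out
  TTTTTT
  TTTTTT
  TTTT..
  FTTTTT
  .FTT.T
  FTTTTT
Step 2: 4 trees catch fire, 3 burn out
  TTTTTT
  TTTTTT
  FTTT..
  .FTTTT
  ..FT.T
  .FTTTT
Step 3: 5 trees catch fire, 4 burn out
  TTTTTT
  FTTTTT
  .FTT..
  ..FTTT
  ...F.T
  ..FTTT

TTTTTT
FTTTTT
.FTT..
..FTTT
...F.T
..FTTT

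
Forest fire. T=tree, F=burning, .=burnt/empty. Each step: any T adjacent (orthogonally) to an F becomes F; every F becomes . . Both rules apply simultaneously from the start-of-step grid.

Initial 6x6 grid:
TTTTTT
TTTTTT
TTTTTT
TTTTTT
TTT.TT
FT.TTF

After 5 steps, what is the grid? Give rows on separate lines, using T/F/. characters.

Step 1: 4 trees catch fire, 2 burn out
  TTTTTT
  TTTTTT
  TTTTTT
  TTTTTT
  FTT.TF
  .F.TF.
Step 2: 5 trees catch fire, 4 burn out
  TTTTTT
  TTTTTT
  TTTTTT
  FTTTTF
  .FT.F.
  ...F..
Step 3: 5 trees catch fire, 5 burn out
  TTTTTT
  TTTTTT
  FTTTTF
  .FTTF.
  ..F...
  ......
Step 4: 6 trees catch fire, 5 burn out
  TTTTTT
  FTTTTF
  .FTTF.
  ..FF..
  ......
  ......
Step 5: 6 trees catch fire, 6 burn out
  FTTTTF
  .FTTF.
  ..FF..
  ......
  ......
  ......

FTTTTF
.FTTF.
..FF..
......
......
......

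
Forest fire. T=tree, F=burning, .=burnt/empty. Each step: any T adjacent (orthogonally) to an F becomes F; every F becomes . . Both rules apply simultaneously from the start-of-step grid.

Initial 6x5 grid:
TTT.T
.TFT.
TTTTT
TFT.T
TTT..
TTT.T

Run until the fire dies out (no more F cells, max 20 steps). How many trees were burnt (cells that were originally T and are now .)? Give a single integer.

Answer: 19

Derivation:
Step 1: +8 fires, +2 burnt (F count now 8)
Step 2: +6 fires, +8 burnt (F count now 6)
Step 3: +4 fires, +6 burnt (F count now 4)
Step 4: +1 fires, +4 burnt (F count now 1)
Step 5: +0 fires, +1 burnt (F count now 0)
Fire out after step 5
Initially T: 21, now '.': 28
Total burnt (originally-T cells now '.'): 19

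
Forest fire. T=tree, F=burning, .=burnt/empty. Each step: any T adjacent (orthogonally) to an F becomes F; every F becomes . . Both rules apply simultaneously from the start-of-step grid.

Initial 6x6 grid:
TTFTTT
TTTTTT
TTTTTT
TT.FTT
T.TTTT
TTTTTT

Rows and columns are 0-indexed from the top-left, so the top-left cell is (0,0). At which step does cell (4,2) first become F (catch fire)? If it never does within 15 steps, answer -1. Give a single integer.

Step 1: cell (4,2)='T' (+6 fires, +2 burnt)
Step 2: cell (4,2)='F' (+10 fires, +6 burnt)
  -> target ignites at step 2
Step 3: cell (4,2)='.' (+8 fires, +10 burnt)
Step 4: cell (4,2)='.' (+5 fires, +8 burnt)
Step 5: cell (4,2)='.' (+2 fires, +5 burnt)
Step 6: cell (4,2)='.' (+1 fires, +2 burnt)
Step 7: cell (4,2)='.' (+0 fires, +1 burnt)
  fire out at step 7

2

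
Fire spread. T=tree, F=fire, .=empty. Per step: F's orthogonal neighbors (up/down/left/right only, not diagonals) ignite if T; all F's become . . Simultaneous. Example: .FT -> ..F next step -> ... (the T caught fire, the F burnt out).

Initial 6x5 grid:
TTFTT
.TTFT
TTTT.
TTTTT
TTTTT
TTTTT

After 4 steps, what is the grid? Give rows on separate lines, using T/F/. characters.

Step 1: 5 trees catch fire, 2 burn out
  TF.FT
  .TF.F
  TTTF.
  TTTTT
  TTTTT
  TTTTT
Step 2: 5 trees catch fire, 5 burn out
  F...F
  .F...
  TTF..
  TTTFT
  TTTTT
  TTTTT
Step 3: 4 trees catch fire, 5 burn out
  .....
  .....
  TF...
  TTF.F
  TTTFT
  TTTTT
Step 4: 5 trees catch fire, 4 burn out
  .....
  .....
  F....
  TF...
  TTF.F
  TTTFT

.....
.....
F....
TF...
TTF.F
TTTFT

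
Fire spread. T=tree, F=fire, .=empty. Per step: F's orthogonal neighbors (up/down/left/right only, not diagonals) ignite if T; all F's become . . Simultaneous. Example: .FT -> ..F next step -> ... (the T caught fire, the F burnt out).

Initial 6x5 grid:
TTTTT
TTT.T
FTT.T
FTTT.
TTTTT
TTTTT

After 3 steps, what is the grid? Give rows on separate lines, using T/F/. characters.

Step 1: 4 trees catch fire, 2 burn out
  TTTTT
  FTT.T
  .FT.T
  .FTT.
  FTTTT
  TTTTT
Step 2: 6 trees catch fire, 4 burn out
  FTTTT
  .FT.T
  ..F.T
  ..FT.
  .FTTT
  FTTTT
Step 3: 5 trees catch fire, 6 burn out
  .FTTT
  ..F.T
  ....T
  ...F.
  ..FTT
  .FTTT

.FTTT
..F.T
....T
...F.
..FTT
.FTTT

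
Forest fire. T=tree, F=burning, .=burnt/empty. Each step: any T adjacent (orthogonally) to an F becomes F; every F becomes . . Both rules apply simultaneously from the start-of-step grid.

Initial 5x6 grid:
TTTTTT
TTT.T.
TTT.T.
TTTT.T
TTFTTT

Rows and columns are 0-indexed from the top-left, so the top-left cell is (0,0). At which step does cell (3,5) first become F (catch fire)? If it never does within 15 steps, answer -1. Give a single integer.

Step 1: cell (3,5)='T' (+3 fires, +1 burnt)
Step 2: cell (3,5)='T' (+5 fires, +3 burnt)
Step 3: cell (3,5)='T' (+4 fires, +5 burnt)
Step 4: cell (3,5)='F' (+4 fires, +4 burnt)
  -> target ignites at step 4
Step 5: cell (3,5)='.' (+3 fires, +4 burnt)
Step 6: cell (3,5)='.' (+2 fires, +3 burnt)
Step 7: cell (3,5)='.' (+2 fires, +2 burnt)
Step 8: cell (3,5)='.' (+1 fires, +2 burnt)
Step 9: cell (3,5)='.' (+0 fires, +1 burnt)
  fire out at step 9

4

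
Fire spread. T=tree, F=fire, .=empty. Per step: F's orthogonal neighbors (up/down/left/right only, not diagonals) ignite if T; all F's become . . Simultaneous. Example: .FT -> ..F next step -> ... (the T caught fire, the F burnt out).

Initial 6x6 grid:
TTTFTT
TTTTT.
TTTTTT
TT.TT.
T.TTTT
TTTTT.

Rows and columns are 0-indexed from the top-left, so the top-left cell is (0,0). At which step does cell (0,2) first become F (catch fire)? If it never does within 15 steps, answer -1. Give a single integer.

Step 1: cell (0,2)='F' (+3 fires, +1 burnt)
  -> target ignites at step 1
Step 2: cell (0,2)='.' (+5 fires, +3 burnt)
Step 3: cell (0,2)='.' (+5 fires, +5 burnt)
Step 4: cell (0,2)='.' (+5 fires, +5 burnt)
Step 5: cell (0,2)='.' (+5 fires, +5 burnt)
Step 6: cell (0,2)='.' (+4 fires, +5 burnt)
Step 7: cell (0,2)='.' (+2 fires, +4 burnt)
Step 8: cell (0,2)='.' (+1 fires, +2 burnt)
Step 9: cell (0,2)='.' (+0 fires, +1 burnt)
  fire out at step 9

1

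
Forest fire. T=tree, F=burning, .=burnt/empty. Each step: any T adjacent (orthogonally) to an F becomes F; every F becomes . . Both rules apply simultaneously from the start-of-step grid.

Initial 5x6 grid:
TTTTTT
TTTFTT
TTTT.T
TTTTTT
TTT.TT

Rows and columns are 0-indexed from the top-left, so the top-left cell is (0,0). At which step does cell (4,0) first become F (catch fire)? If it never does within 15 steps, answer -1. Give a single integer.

Step 1: cell (4,0)='T' (+4 fires, +1 burnt)
Step 2: cell (4,0)='T' (+6 fires, +4 burnt)
Step 3: cell (4,0)='T' (+7 fires, +6 burnt)
Step 4: cell (4,0)='T' (+6 fires, +7 burnt)
Step 5: cell (4,0)='T' (+3 fires, +6 burnt)
Step 6: cell (4,0)='F' (+1 fires, +3 burnt)
  -> target ignites at step 6
Step 7: cell (4,0)='.' (+0 fires, +1 burnt)
  fire out at step 7

6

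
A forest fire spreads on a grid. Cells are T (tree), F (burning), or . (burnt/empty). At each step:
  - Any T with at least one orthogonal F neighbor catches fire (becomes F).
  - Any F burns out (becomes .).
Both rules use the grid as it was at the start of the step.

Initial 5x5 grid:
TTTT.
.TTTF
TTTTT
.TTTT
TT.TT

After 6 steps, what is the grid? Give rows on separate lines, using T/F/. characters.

Step 1: 2 trees catch fire, 1 burn out
  TTTT.
  .TTF.
  TTTTF
  .TTTT
  TT.TT
Step 2: 4 trees catch fire, 2 burn out
  TTTF.
  .TF..
  TTTF.
  .TTTF
  TT.TT
Step 3: 5 trees catch fire, 4 burn out
  TTF..
  .F...
  TTF..
  .TTF.
  TT.TF
Step 4: 4 trees catch fire, 5 burn out
  TF...
  .....
  TF...
  .TF..
  TT.F.
Step 5: 3 trees catch fire, 4 burn out
  F....
  .....
  F....
  .F...
  TT...
Step 6: 1 trees catch fire, 3 burn out
  .....
  .....
  .....
  .....
  TF...

.....
.....
.....
.....
TF...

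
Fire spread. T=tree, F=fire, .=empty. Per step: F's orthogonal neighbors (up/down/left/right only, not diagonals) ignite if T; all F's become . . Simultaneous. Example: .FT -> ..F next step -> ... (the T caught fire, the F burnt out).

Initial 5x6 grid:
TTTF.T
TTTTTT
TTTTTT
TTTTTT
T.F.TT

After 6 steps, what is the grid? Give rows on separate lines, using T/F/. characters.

Step 1: 3 trees catch fire, 2 burn out
  TTF..T
  TTTFTT
  TTTTTT
  TTFTTT
  T...TT
Step 2: 7 trees catch fire, 3 burn out
  TF...T
  TTF.FT
  TTFFTT
  TF.FTT
  T...TT
Step 3: 7 trees catch fire, 7 burn out
  F....T
  TF...F
  TF..FT
  F...FT
  T...TT
Step 4: 7 trees catch fire, 7 burn out
  .....F
  F.....
  F....F
  .....F
  F...FT
Step 5: 1 trees catch fire, 7 burn out
  ......
  ......
  ......
  ......
  .....F
Step 6: 0 trees catch fire, 1 burn out
  ......
  ......
  ......
  ......
  ......

......
......
......
......
......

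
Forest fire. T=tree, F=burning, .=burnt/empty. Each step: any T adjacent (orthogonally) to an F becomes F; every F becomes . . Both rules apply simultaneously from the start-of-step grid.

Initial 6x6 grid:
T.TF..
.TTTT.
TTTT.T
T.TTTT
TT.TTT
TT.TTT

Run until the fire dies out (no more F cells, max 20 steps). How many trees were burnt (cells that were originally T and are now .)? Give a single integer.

Answer: 25

Derivation:
Step 1: +2 fires, +1 burnt (F count now 2)
Step 2: +3 fires, +2 burnt (F count now 3)
Step 3: +3 fires, +3 burnt (F count now 3)
Step 4: +4 fires, +3 burnt (F count now 4)
Step 5: +4 fires, +4 burnt (F count now 4)
Step 6: +4 fires, +4 burnt (F count now 4)
Step 7: +2 fires, +4 burnt (F count now 2)
Step 8: +2 fires, +2 burnt (F count now 2)
Step 9: +1 fires, +2 burnt (F count now 1)
Step 10: +0 fires, +1 burnt (F count now 0)
Fire out after step 10
Initially T: 26, now '.': 35
Total burnt (originally-T cells now '.'): 25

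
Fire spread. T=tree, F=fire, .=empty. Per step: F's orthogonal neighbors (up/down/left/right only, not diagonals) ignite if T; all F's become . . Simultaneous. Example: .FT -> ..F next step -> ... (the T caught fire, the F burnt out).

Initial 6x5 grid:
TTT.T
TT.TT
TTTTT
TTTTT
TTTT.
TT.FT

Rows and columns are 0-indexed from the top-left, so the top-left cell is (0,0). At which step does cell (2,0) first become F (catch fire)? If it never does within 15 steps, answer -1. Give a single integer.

Step 1: cell (2,0)='T' (+2 fires, +1 burnt)
Step 2: cell (2,0)='T' (+2 fires, +2 burnt)
Step 3: cell (2,0)='T' (+4 fires, +2 burnt)
Step 4: cell (2,0)='T' (+6 fires, +4 burnt)
Step 5: cell (2,0)='T' (+4 fires, +6 burnt)
Step 6: cell (2,0)='F' (+3 fires, +4 burnt)
  -> target ignites at step 6
Step 7: cell (2,0)='.' (+2 fires, +3 burnt)
Step 8: cell (2,0)='.' (+2 fires, +2 burnt)
Step 9: cell (2,0)='.' (+0 fires, +2 burnt)
  fire out at step 9

6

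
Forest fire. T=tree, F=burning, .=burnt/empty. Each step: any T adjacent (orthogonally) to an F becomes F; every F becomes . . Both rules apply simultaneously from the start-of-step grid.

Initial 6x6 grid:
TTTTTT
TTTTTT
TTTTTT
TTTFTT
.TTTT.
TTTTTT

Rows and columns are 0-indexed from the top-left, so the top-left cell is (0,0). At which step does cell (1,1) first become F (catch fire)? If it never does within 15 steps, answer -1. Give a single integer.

Step 1: cell (1,1)='T' (+4 fires, +1 burnt)
Step 2: cell (1,1)='T' (+8 fires, +4 burnt)
Step 3: cell (1,1)='T' (+9 fires, +8 burnt)
Step 4: cell (1,1)='F' (+7 fires, +9 burnt)
  -> target ignites at step 4
Step 5: cell (1,1)='.' (+4 fires, +7 burnt)
Step 6: cell (1,1)='.' (+1 fires, +4 burnt)
Step 7: cell (1,1)='.' (+0 fires, +1 burnt)
  fire out at step 7

4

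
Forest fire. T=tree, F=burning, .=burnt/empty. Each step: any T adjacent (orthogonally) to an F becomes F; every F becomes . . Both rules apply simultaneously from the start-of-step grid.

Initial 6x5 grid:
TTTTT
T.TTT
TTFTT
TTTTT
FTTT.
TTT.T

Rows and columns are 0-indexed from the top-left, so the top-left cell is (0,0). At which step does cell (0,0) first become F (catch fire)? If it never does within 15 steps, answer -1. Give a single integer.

Step 1: cell (0,0)='T' (+7 fires, +2 burnt)
Step 2: cell (0,0)='T' (+8 fires, +7 burnt)
Step 3: cell (0,0)='T' (+7 fires, +8 burnt)
Step 4: cell (0,0)='F' (+2 fires, +7 burnt)
  -> target ignites at step 4
Step 5: cell (0,0)='.' (+0 fires, +2 burnt)
  fire out at step 5

4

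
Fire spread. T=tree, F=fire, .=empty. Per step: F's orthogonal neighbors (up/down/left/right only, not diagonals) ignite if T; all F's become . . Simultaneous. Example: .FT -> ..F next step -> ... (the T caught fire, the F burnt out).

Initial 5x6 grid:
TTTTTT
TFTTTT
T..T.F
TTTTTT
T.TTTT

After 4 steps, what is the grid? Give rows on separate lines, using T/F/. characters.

Step 1: 5 trees catch fire, 2 burn out
  TFTTTT
  F.FTTF
  T..T..
  TTTTTF
  T.TTTT
Step 2: 8 trees catch fire, 5 burn out
  F.FTTF
  ...FF.
  F..T..
  TTTTF.
  T.TTTF
Step 3: 6 trees catch fire, 8 burn out
  ...FF.
  ......
  ...F..
  FTTF..
  T.TTF.
Step 4: 4 trees catch fire, 6 burn out
  ......
  ......
  ......
  .FF...
  F.TF..

......
......
......
.FF...
F.TF..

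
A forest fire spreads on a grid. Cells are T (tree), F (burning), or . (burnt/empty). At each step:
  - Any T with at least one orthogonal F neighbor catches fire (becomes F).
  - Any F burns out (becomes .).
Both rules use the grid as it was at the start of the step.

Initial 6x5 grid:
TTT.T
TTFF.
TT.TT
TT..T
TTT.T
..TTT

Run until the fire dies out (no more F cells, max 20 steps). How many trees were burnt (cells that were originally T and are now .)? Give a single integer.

Step 1: +3 fires, +2 burnt (F count now 3)
Step 2: +4 fires, +3 burnt (F count now 4)
Step 3: +4 fires, +4 burnt (F count now 4)
Step 4: +3 fires, +4 burnt (F count now 3)
Step 5: +3 fires, +3 burnt (F count now 3)
Step 6: +2 fires, +3 burnt (F count now 2)
Step 7: +0 fires, +2 burnt (F count now 0)
Fire out after step 7
Initially T: 20, now '.': 29
Total burnt (originally-T cells now '.'): 19

Answer: 19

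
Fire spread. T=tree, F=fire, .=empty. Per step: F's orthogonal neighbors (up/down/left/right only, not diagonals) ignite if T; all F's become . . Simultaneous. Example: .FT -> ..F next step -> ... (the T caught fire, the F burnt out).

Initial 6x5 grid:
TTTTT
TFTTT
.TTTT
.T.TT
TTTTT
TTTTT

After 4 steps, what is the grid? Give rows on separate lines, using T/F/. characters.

Step 1: 4 trees catch fire, 1 burn out
  TFTTT
  F.FTT
  .FTTT
  .T.TT
  TTTTT
  TTTTT
Step 2: 5 trees catch fire, 4 burn out
  F.FTT
  ...FT
  ..FTT
  .F.TT
  TTTTT
  TTTTT
Step 3: 4 trees catch fire, 5 burn out
  ...FT
  ....F
  ...FT
  ...TT
  TFTTT
  TTTTT
Step 4: 6 trees catch fire, 4 burn out
  ....F
  .....
  ....F
  ...FT
  F.FTT
  TFTTT

....F
.....
....F
...FT
F.FTT
TFTTT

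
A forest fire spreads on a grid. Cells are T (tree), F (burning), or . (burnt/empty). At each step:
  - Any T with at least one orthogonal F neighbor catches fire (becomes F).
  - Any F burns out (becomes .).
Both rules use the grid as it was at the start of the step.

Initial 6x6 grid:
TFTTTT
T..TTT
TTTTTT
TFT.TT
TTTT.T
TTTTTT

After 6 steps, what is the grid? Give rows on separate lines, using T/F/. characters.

Step 1: 6 trees catch fire, 2 burn out
  F.FTTT
  T..TTT
  TFTTTT
  F.F.TT
  TFTT.T
  TTTTTT
Step 2: 7 trees catch fire, 6 burn out
  ...FTT
  F..TTT
  F.FTTT
  ....TT
  F.FT.T
  TFTTTT
Step 3: 6 trees catch fire, 7 burn out
  ....FT
  ...FTT
  ...FTT
  ....TT
  ...F.T
  F.FTTT
Step 4: 4 trees catch fire, 6 burn out
  .....F
  ....FT
  ....FT
  ....TT
  .....T
  ...FTT
Step 5: 4 trees catch fire, 4 burn out
  ......
  .....F
  .....F
  ....FT
  .....T
  ....FT
Step 6: 2 trees catch fire, 4 burn out
  ......
  ......
  ......
  .....F
  .....T
  .....F

......
......
......
.....F
.....T
.....F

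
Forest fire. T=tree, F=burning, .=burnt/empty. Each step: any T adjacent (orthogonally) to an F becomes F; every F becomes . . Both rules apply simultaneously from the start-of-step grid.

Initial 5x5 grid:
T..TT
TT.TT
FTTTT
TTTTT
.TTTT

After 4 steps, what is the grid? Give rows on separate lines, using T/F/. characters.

Step 1: 3 trees catch fire, 1 burn out
  T..TT
  FT.TT
  .FTTT
  FTTTT
  .TTTT
Step 2: 4 trees catch fire, 3 burn out
  F..TT
  .F.TT
  ..FTT
  .FTTT
  .TTTT
Step 3: 3 trees catch fire, 4 burn out
  ...TT
  ...TT
  ...FT
  ..FTT
  .FTTT
Step 4: 4 trees catch fire, 3 burn out
  ...TT
  ...FT
  ....F
  ...FT
  ..FTT

...TT
...FT
....F
...FT
..FTT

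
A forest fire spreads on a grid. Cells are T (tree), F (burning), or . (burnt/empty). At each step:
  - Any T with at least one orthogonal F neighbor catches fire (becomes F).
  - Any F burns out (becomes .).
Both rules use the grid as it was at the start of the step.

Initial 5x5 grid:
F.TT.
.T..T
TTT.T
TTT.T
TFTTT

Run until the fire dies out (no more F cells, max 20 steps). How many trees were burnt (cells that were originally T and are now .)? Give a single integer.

Answer: 14

Derivation:
Step 1: +3 fires, +2 burnt (F count now 3)
Step 2: +4 fires, +3 burnt (F count now 4)
Step 3: +4 fires, +4 burnt (F count now 4)
Step 4: +1 fires, +4 burnt (F count now 1)
Step 5: +1 fires, +1 burnt (F count now 1)
Step 6: +1 fires, +1 burnt (F count now 1)
Step 7: +0 fires, +1 burnt (F count now 0)
Fire out after step 7
Initially T: 16, now '.': 23
Total burnt (originally-T cells now '.'): 14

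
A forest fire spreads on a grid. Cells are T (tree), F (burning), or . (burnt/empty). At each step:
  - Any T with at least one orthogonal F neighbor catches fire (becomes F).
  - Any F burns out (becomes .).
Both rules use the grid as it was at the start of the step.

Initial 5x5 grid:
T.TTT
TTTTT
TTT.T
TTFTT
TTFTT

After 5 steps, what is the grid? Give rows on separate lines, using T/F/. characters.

Step 1: 5 trees catch fire, 2 burn out
  T.TTT
  TTTTT
  TTF.T
  TF.FT
  TF.FT
Step 2: 6 trees catch fire, 5 burn out
  T.TTT
  TTFTT
  TF..T
  F...F
  F...F
Step 3: 5 trees catch fire, 6 burn out
  T.FTT
  TF.FT
  F...F
  .....
  .....
Step 4: 3 trees catch fire, 5 burn out
  T..FT
  F...F
  .....
  .....
  .....
Step 5: 2 trees catch fire, 3 burn out
  F...F
  .....
  .....
  .....
  .....

F...F
.....
.....
.....
.....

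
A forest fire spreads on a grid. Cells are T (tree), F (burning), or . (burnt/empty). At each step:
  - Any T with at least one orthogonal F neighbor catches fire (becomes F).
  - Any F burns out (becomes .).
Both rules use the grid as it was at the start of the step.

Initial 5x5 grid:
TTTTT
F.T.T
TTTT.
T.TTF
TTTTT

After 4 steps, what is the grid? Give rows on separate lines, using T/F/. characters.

Step 1: 4 trees catch fire, 2 burn out
  FTTTT
  ..T.T
  FTTT.
  T.TF.
  TTTTF
Step 2: 6 trees catch fire, 4 burn out
  .FTTT
  ..T.T
  .FTF.
  F.F..
  TTTF.
Step 3: 4 trees catch fire, 6 burn out
  ..FTT
  ..T.T
  ..F..
  .....
  FTF..
Step 4: 3 trees catch fire, 4 burn out
  ...FT
  ..F.T
  .....
  .....
  .F...

...FT
..F.T
.....
.....
.F...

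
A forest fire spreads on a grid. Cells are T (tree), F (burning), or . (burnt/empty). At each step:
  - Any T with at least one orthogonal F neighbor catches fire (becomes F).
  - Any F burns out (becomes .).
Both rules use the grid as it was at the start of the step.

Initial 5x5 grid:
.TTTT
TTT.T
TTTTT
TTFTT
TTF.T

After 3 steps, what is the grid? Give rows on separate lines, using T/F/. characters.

Step 1: 4 trees catch fire, 2 burn out
  .TTTT
  TTT.T
  TTFTT
  TF.FT
  TF..T
Step 2: 6 trees catch fire, 4 burn out
  .TTTT
  TTF.T
  TF.FT
  F...F
  F...T
Step 3: 5 trees catch fire, 6 burn out
  .TFTT
  TF..T
  F...F
  .....
  ....F

.TFTT
TF..T
F...F
.....
....F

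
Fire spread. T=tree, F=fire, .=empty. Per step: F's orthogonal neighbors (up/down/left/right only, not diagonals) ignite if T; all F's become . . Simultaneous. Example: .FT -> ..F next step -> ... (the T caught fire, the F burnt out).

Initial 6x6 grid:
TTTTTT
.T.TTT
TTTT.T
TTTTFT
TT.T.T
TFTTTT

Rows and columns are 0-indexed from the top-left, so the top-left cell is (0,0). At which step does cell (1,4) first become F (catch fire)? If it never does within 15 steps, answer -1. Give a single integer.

Step 1: cell (1,4)='T' (+5 fires, +2 burnt)
Step 2: cell (1,4)='T' (+8 fires, +5 burnt)
Step 3: cell (1,4)='T' (+7 fires, +8 burnt)
Step 4: cell (1,4)='F' (+5 fires, +7 burnt)
  -> target ignites at step 4
Step 5: cell (1,4)='.' (+3 fires, +5 burnt)
Step 6: cell (1,4)='.' (+1 fires, +3 burnt)
Step 7: cell (1,4)='.' (+0 fires, +1 burnt)
  fire out at step 7

4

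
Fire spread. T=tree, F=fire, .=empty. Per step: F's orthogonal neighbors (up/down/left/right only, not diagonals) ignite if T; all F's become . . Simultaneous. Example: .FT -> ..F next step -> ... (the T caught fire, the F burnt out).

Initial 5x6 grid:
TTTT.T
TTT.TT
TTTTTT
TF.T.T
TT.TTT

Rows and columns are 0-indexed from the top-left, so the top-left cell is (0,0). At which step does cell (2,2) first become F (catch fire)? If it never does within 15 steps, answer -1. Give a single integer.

Step 1: cell (2,2)='T' (+3 fires, +1 burnt)
Step 2: cell (2,2)='F' (+4 fires, +3 burnt)
  -> target ignites at step 2
Step 3: cell (2,2)='.' (+4 fires, +4 burnt)
Step 4: cell (2,2)='.' (+4 fires, +4 burnt)
Step 5: cell (2,2)='.' (+4 fires, +4 burnt)
Step 6: cell (2,2)='.' (+3 fires, +4 burnt)
Step 7: cell (2,2)='.' (+2 fires, +3 burnt)
Step 8: cell (2,2)='.' (+0 fires, +2 burnt)
  fire out at step 8

2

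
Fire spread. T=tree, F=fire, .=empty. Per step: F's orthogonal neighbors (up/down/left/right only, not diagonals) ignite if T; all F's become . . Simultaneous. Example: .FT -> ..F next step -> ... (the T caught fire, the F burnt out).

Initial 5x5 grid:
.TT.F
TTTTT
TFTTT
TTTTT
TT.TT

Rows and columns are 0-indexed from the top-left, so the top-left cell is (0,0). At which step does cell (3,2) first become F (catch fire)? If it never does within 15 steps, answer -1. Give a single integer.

Step 1: cell (3,2)='T' (+5 fires, +2 burnt)
Step 2: cell (3,2)='F' (+9 fires, +5 burnt)
  -> target ignites at step 2
Step 3: cell (3,2)='.' (+4 fires, +9 burnt)
Step 4: cell (3,2)='.' (+2 fires, +4 burnt)
Step 5: cell (3,2)='.' (+0 fires, +2 burnt)
  fire out at step 5

2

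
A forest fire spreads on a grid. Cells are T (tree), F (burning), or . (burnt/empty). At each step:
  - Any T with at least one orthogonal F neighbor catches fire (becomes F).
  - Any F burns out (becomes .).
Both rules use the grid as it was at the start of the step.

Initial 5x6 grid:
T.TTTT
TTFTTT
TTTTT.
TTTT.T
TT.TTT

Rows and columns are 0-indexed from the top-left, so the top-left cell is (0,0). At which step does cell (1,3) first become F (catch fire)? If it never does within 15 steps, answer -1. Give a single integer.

Step 1: cell (1,3)='F' (+4 fires, +1 burnt)
  -> target ignites at step 1
Step 2: cell (1,3)='.' (+6 fires, +4 burnt)
Step 3: cell (1,3)='.' (+7 fires, +6 burnt)
Step 4: cell (1,3)='.' (+4 fires, +7 burnt)
Step 5: cell (1,3)='.' (+2 fires, +4 burnt)
Step 6: cell (1,3)='.' (+1 fires, +2 burnt)
Step 7: cell (1,3)='.' (+1 fires, +1 burnt)
Step 8: cell (1,3)='.' (+0 fires, +1 burnt)
  fire out at step 8

1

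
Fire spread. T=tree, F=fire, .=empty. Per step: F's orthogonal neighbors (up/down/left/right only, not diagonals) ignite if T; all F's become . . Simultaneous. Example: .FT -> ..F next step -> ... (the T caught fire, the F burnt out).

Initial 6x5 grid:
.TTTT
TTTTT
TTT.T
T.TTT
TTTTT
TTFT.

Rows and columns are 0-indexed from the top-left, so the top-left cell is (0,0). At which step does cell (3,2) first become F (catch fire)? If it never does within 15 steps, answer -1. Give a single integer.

Step 1: cell (3,2)='T' (+3 fires, +1 burnt)
Step 2: cell (3,2)='F' (+4 fires, +3 burnt)
  -> target ignites at step 2
Step 3: cell (3,2)='.' (+4 fires, +4 burnt)
Step 4: cell (3,2)='.' (+4 fires, +4 burnt)
Step 5: cell (3,2)='.' (+5 fires, +4 burnt)
Step 6: cell (3,2)='.' (+4 fires, +5 burnt)
Step 7: cell (3,2)='.' (+1 fires, +4 burnt)
Step 8: cell (3,2)='.' (+0 fires, +1 burnt)
  fire out at step 8

2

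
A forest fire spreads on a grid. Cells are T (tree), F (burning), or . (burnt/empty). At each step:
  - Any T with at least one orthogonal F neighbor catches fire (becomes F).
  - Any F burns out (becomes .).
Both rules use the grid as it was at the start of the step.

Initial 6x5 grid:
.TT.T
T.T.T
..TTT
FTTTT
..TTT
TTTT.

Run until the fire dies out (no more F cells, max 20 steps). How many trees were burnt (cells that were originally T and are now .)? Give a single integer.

Step 1: +1 fires, +1 burnt (F count now 1)
Step 2: +1 fires, +1 burnt (F count now 1)
Step 3: +3 fires, +1 burnt (F count now 3)
Step 4: +5 fires, +3 burnt (F count now 5)
Step 5: +5 fires, +5 burnt (F count now 5)
Step 6: +3 fires, +5 burnt (F count now 3)
Step 7: +1 fires, +3 burnt (F count now 1)
Step 8: +0 fires, +1 burnt (F count now 0)
Fire out after step 8
Initially T: 20, now '.': 29
Total burnt (originally-T cells now '.'): 19

Answer: 19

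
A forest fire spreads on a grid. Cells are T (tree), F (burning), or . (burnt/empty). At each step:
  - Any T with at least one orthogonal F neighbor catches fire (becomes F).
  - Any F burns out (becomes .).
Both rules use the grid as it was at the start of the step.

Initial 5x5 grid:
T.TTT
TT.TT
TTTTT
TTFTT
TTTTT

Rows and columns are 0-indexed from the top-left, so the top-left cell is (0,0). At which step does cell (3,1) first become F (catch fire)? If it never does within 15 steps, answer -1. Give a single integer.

Step 1: cell (3,1)='F' (+4 fires, +1 burnt)
  -> target ignites at step 1
Step 2: cell (3,1)='.' (+6 fires, +4 burnt)
Step 3: cell (3,1)='.' (+6 fires, +6 burnt)
Step 4: cell (3,1)='.' (+3 fires, +6 burnt)
Step 5: cell (3,1)='.' (+3 fires, +3 burnt)
Step 6: cell (3,1)='.' (+0 fires, +3 burnt)
  fire out at step 6

1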